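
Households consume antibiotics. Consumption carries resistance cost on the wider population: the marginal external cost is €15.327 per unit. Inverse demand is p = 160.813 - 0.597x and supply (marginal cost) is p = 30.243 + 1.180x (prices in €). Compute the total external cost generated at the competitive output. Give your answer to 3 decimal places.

€1126.194

Market equilibrium (private): 30.243 + 1.180x = 160.813 - 0.597x → x_m = 73.4778.
Total external cost = MEC × x_m = 15.327 × 73.4778 = 1126.1942.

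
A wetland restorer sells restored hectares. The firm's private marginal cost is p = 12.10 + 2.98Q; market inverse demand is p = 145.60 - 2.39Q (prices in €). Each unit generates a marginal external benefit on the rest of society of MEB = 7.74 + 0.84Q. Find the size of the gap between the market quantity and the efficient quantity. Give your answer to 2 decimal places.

6.32 units

Market equilibrium (private): 12.10 + 2.98Q = 145.60 - 2.39Q → Q_m = 24.8603.
Social marginal cost = private MC − MEB = 4.36 + 2.14Q.
Set SMC = demand: 4.36 + 2.14Q = 145.60 - 2.39Q → Q* = 31.1788.
Gap = |24.8603 − 31.1788| = 6.3185.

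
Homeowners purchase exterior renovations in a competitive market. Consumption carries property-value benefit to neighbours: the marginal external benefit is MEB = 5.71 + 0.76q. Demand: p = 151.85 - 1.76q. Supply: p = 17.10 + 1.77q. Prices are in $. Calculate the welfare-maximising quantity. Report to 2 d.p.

Social marginal benefit = demand + MEB = 157.56 - q.
Set SMB = MC: 157.56 - q = 17.10 + 1.77q → q* = 50.7076.

q* = 50.71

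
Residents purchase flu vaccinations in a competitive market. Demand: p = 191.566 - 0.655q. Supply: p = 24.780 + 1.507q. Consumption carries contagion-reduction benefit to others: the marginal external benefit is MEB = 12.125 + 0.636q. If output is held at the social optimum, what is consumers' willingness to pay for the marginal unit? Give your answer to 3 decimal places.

Social marginal benefit = demand + MEB = 203.691 - 0.019q.
Set SMB = MC: 203.691 - 0.019q = 24.780 + 1.507q → q* = 117.2418.
Consumer price on the demand curve at q*: 191.566 − 0.655×117.2418 = 114.7726.

P = 114.773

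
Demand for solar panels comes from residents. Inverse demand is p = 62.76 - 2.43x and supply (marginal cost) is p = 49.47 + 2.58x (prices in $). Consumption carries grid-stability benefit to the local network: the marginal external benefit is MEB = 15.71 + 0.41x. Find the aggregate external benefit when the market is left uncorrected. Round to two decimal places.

Market equilibrium (private): 49.47 + 2.58x = 62.76 - 2.43x → x_m = 2.6527.
Total external benefit = ∫₀^{x_m} (15.71 + 0.41x) dx = 15.71×2.6527 + ½×0.41×2.6527² = 43.1165.

$43.12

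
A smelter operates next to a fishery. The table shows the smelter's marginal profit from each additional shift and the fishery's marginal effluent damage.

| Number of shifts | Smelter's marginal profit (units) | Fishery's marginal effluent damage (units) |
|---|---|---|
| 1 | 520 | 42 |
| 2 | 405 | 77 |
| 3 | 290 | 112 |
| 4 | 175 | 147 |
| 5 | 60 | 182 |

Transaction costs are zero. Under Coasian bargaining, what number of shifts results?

Bargaining reaches the level where marginal profit last exceeds marginal effluent damage.
That holds through level 4 (175 ≥ 147) but not at 5 (60 < 182).

4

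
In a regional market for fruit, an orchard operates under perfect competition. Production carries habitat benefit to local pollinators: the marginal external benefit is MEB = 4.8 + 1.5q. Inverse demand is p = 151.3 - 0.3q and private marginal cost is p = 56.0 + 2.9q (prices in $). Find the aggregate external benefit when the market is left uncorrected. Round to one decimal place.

Market equilibrium (private): 56.0 + 2.9q = 151.3 - 0.3q → q_m = 29.7813.
Total external benefit = ∫₀^{q_m} (4.8 + 1.5q) dq = 4.8×29.7813 + ½×1.5×29.7813² = 808.1446.

$808.1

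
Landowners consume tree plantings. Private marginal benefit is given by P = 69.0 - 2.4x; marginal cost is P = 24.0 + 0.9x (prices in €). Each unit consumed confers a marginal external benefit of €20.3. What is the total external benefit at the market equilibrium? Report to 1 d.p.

Market equilibrium (private): 24.0 + 0.9x = 69.0 - 2.4x → x_m = 13.6364.
Total external benefit = MEB × x_m = 20.3 × 13.6364 = 276.8189.

€276.8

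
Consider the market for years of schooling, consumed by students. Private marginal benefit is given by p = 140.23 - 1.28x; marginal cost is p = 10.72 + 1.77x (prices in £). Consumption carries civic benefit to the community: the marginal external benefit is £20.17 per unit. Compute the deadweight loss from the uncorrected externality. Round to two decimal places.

DWL = £66.69

Market equilibrium (private): 10.72 + 1.77x = 140.23 - 1.28x → x_m = 42.4623.
Social marginal benefit = demand + MEB = 160.40 - 1.28x.
Set SMB = MC: 160.40 - 1.28x = 10.72 + 1.77x → x* = 49.0754.
Height of the DWL triangle at x_m is SMB(x_m) − MC(x_m) = MEB(x_m) = 20.1700.
DWL = ½ × 6.6131 × 20.1700 = 66.6931.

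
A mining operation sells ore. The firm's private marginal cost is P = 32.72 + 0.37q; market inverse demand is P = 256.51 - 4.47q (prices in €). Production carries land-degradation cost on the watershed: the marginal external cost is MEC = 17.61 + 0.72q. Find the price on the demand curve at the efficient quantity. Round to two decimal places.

Social marginal cost = private MC + MEC = 50.33 + 1.09q.
Set SMC = demand: 50.33 + 1.09q = 256.51 - 4.47q → q* = 37.0827.
Consumer price on the demand curve at q*: 256.51 − 4.47×37.0827 = 90.7503.

P = €90.75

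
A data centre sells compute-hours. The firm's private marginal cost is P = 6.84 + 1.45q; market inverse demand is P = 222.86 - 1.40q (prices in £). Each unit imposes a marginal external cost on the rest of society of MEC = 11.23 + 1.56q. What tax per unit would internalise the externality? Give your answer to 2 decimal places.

tax = £83.67 per unit

Social marginal cost = private MC + MEC = 18.07 + 3.01q.
Set SMC = demand: 18.07 + 3.01q = 222.86 - 1.40q → q* = 46.4376.
The Pigouvian tax equals MEC at q*: 11.23 + 1.56×46.4376 = 83.6727.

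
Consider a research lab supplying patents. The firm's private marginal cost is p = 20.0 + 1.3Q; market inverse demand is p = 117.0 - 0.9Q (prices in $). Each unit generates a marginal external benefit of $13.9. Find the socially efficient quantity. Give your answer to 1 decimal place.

Social marginal cost = private MC − MEB = 6.1 + 1.3Q.
Set SMC = demand: 6.1 + 1.3Q = 117.0 - 0.9Q → Q* = 50.4091.

Q* = 50.4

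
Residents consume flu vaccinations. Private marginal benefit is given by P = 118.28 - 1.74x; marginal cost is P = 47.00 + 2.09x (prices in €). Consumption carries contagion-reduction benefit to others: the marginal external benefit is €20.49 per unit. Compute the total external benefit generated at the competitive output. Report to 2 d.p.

€381.34

Market equilibrium (private): 47.00 + 2.09x = 118.28 - 1.74x → x_m = 18.6110.
Total external benefit = MEB × x_m = 20.49 × 18.6110 = 381.3394.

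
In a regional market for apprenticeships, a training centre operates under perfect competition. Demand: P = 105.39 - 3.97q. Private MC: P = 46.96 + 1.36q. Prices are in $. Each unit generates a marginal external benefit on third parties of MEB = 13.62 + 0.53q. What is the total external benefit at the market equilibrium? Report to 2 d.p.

$181.16

Market equilibrium (private): 46.96 + 1.36q = 105.39 - 3.97q → q_m = 10.9625.
Total external benefit = ∫₀^{q_m} (13.62 + 0.53q) dq = 13.62×10.9625 + ½×0.53×10.9625² = 181.1560.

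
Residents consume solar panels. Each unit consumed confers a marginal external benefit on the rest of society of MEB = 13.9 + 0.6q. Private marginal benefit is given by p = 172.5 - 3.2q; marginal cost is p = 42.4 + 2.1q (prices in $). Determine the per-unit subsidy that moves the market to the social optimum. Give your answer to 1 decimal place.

subsidy = $32.3 per unit

Social marginal benefit = demand + MEB = 186.4 - 2.6q.
Set SMB = MC: 186.4 - 2.6q = 42.4 + 2.1q → q* = 30.6383.
The Pigouvian subsidy equals MEB at q*: 13.9 + 0.6×30.6383 = 32.2830.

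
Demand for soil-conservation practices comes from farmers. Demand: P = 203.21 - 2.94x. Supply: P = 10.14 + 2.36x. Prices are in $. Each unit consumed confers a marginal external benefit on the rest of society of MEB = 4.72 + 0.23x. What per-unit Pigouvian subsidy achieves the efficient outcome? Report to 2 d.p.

subsidy = $13.69 per unit

Social marginal benefit = demand + MEB = 207.93 - 2.71x.
Set SMB = MC: 207.93 - 2.71x = 10.14 + 2.36x → x* = 39.0118.
The Pigouvian subsidy equals MEB at x*: 4.72 + 0.23×39.0118 = 13.6927.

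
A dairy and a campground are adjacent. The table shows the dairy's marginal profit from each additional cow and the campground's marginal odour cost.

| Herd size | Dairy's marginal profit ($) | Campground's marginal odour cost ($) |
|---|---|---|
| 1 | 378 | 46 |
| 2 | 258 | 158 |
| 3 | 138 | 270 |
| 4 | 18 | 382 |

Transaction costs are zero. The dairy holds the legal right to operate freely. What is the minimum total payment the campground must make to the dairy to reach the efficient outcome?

$156

Left alone the dairy would choose level 4 (marginal profit stays positive).
Efficient level: k* = 2 (marginal profit ≥ marginal odour cost through 2).
The campground must at least cover the dairy's forgone profit from cutting 4→2: 138 + 18 = 156.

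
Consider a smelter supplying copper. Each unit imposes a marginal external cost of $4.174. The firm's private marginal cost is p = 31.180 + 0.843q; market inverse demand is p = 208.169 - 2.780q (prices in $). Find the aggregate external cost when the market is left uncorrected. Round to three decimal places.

Market equilibrium (private): 31.180 + 0.843q = 208.169 - 2.780q → q_m = 48.8515.
Total external cost = MEC × q_m = 4.174 × 48.8515 = 203.9062.

$203.906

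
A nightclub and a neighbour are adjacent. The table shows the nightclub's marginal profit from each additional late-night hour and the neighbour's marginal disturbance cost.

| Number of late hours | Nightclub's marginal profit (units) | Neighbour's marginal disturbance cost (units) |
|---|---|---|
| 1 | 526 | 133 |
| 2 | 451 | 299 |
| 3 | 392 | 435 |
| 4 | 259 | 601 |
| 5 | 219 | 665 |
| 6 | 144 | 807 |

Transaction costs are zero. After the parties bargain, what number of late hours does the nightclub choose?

2

Bargaining reaches the level where marginal profit last exceeds marginal disturbance cost.
That holds through level 2 (451 ≥ 299) but not at 3 (392 < 435).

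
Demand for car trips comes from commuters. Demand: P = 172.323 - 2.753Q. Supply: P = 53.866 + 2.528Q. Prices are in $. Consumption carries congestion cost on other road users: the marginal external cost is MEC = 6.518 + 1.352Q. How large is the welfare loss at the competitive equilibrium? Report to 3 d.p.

DWL = $102.330

Market equilibrium (private): 53.866 + 2.528Q = 172.323 - 2.753Q → Q_m = 22.4308.
Social marginal benefit = demand − MEC = 165.805 - 4.105Q.
Set SMB = MC: 165.805 - 4.105Q = 53.866 + 2.528Q → Q* = 16.8761.
Between Q* and Q_m the wedge MC − SMB runs linearly from 0 to MEC(Q_m), so the loss is a triangle.
DWL = ½ × 5.5547 × 36.8444 = 102.3298.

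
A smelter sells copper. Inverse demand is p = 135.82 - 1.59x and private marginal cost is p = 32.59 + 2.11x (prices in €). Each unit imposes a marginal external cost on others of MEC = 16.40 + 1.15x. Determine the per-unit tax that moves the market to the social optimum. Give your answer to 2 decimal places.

tax = €36.99 per unit

Social marginal cost = private MC + MEC = 48.99 + 3.26x.
Set SMC = demand: 48.99 + 3.26x = 135.82 - 1.59x → x* = 17.9031.
The Pigouvian tax equals MEC at x*: 16.40 + 1.15×17.9031 = 36.9886.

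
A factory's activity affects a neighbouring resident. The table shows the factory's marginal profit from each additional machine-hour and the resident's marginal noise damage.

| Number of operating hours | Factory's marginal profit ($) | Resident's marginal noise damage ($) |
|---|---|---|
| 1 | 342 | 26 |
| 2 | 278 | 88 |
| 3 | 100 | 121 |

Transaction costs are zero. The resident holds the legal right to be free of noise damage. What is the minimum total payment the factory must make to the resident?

$114

Efficient level: marginal profit ≥ marginal noise damage through level 2, so k* = 2.
With the resident holding the right, the factory must at least compensate total damage at k*: 26 + 88 = 114.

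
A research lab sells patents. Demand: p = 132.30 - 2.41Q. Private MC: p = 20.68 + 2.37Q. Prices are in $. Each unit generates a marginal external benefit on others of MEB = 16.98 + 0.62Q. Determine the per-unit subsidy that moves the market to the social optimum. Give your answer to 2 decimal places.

Social marginal cost = private MC − MEB = 3.70 + 1.75Q.
Set SMC = demand: 3.70 + 1.75Q = 132.30 - 2.41Q → Q* = 30.9135.
The Pigouvian subsidy equals MEB at Q*: 16.98 + 0.62×30.9135 = 36.1464.

subsidy = $36.15 per unit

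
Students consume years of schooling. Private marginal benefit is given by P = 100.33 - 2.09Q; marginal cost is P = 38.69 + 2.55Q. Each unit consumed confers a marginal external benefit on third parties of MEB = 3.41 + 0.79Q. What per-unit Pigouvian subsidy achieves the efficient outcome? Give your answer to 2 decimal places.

Social marginal benefit = demand + MEB = 103.74 - 1.30Q.
Set SMB = MC: 103.74 - 1.30Q = 38.69 + 2.55Q → Q* = 16.8961.
The Pigouvian subsidy equals MEB at Q*: 3.41 + 0.79×16.8961 = 16.7579.

subsidy = 16.76 per unit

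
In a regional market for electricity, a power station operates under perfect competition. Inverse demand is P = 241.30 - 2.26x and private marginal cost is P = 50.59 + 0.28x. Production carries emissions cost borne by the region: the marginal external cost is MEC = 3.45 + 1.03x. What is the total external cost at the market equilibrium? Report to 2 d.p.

3162.30

Market equilibrium (private): 50.59 + 0.28x = 241.30 - 2.26x → x_m = 75.0827.
Total external cost = ∫₀^{x_m} (3.45 + 1.03x) dx = 3.45×75.0827 + ½×1.03×75.0827² = 3162.3024.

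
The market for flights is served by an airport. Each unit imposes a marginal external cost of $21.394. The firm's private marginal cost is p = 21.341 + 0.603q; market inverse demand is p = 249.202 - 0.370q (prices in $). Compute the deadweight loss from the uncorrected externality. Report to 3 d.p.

Market equilibrium (private): 21.341 + 0.603q = 249.202 - 0.370q → q_m = 234.1840.
Social marginal cost = private MC + MEC = 42.735 + 0.603q.
Set SMC = demand: 42.735 + 0.603q = 249.202 - 0.370q → q* = 212.1963.
The loss is the area between SMC and demand from q* to q_m; with linear curves that's a triangle of height MEC(q_m).
DWL = ½ × 21.9877 × 21.3940 = 235.2024.

DWL = $235.202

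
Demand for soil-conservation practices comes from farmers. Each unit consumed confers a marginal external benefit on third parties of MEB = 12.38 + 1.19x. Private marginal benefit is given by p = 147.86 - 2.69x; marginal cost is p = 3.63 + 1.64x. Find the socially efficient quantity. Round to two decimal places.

Social marginal benefit = demand + MEB = 160.24 - 1.50x.
Set SMB = MC: 160.24 - 1.50x = 3.63 + 1.64x → x* = 49.8758.

x* = 49.88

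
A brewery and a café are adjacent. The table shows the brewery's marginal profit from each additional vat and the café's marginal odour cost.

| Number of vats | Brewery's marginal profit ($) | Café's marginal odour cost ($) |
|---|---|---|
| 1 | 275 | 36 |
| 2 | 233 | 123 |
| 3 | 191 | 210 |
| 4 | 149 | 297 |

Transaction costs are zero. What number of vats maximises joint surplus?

Bargaining reaches the level where marginal profit last exceeds marginal odour cost.
That holds through level 2 (233 ≥ 123) but not at 3 (191 < 210).

2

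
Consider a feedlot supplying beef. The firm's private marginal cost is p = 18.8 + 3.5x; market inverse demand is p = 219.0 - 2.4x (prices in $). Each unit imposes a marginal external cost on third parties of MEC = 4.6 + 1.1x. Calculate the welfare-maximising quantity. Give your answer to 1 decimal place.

Social marginal cost = private MC + MEC = 23.4 + 4.6x.
Set SMC = demand: 23.4 + 4.6x = 219.0 - 2.4x → x* = 27.9429.

x* = 27.9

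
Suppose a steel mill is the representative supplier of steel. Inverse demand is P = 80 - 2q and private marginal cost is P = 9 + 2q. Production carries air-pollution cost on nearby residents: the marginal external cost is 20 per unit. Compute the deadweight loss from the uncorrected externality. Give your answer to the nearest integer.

Market equilibrium (private): 9 + 2q = 80 - 2q → q_m = 17.7500.
Social marginal cost = private MC + MEC = 29 + 2q.
Set SMC = demand: 29 + 2q = 80 - 2q → q* = 12.7500.
Between q* and q_m the wedge SMC − demand runs linearly from 0 to MEC(q_m), so the loss is a triangle.
DWL = ½ × 5.0000 × 20.0000 = 50.0000.

DWL = 50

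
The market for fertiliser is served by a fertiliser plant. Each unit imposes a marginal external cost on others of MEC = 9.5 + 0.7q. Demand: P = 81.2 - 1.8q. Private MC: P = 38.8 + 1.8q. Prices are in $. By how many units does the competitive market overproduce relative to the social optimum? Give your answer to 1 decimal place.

Market equilibrium (private): 38.8 + 1.8q = 81.2 - 1.8q → q_m = 11.7778.
Social marginal cost = private MC + MEC = 48.3 + 2.5q.
Set SMC = demand: 48.3 + 2.5q = 81.2 - 1.8q → q* = 7.6512.
Gap = |11.7778 − 7.6512| = 4.1266.

4.1 units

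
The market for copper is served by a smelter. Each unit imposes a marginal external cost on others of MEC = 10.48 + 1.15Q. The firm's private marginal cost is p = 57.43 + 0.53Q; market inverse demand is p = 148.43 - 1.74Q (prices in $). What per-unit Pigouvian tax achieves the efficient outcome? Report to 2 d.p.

tax = $37.56 per unit

Social marginal cost = private MC + MEC = 67.91 + 1.68Q.
Set SMC = demand: 67.91 + 1.68Q = 148.43 - 1.74Q → Q* = 23.5439.
The Pigouvian tax equals MEC at Q*: 10.48 + 1.15×23.5439 = 37.5555.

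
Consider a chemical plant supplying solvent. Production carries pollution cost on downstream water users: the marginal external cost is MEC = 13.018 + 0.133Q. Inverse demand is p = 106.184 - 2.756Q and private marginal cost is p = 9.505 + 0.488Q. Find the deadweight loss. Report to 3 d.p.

DWL = 42.697

Market equilibrium (private): 9.505 + 0.488Q = 106.184 - 2.756Q → Q_m = 29.8024.
Social marginal cost = private MC + MEC = 22.523 + 0.621Q.
Set SMC = demand: 22.523 + 0.621Q = 106.184 - 2.756Q → Q* = 24.7738.
Between Q* and Q_m the wedge SMC − demand runs linearly from 0 to MEC(Q_m), so the loss is a triangle.
DWL = ½ × 5.0286 × 16.9817 = 42.6971.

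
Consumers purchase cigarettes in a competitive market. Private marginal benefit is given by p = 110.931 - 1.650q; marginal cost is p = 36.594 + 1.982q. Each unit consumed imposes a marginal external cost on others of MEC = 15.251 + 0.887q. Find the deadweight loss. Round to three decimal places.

DWL = 123.470

Market equilibrium (private): 36.594 + 1.982q = 110.931 - 1.650q → q_m = 20.4672.
Social marginal benefit = demand − MEC = 95.680 - 2.537q.
Set SMB = MC: 95.680 - 2.537q = 36.594 + 1.982q → q* = 13.0750.
Between q* and q_m the wedge MC − SMB runs linearly from 0 to MEC(q_m), so the loss is a triangle.
DWL = ½ × 7.3922 × 33.4054 = 123.4697.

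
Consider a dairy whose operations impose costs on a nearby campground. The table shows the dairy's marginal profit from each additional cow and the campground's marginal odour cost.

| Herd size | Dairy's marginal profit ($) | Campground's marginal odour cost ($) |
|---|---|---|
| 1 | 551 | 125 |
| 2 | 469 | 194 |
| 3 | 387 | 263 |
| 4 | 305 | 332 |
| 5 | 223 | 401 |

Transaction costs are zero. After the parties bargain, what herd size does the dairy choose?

Bargaining reaches the level where marginal profit last exceeds marginal odour cost.
That holds through level 3 (387 ≥ 263) but not at 4 (305 < 332).

3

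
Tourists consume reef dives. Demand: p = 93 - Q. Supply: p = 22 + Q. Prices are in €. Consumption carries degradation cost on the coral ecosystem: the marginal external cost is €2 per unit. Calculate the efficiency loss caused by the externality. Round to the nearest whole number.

DWL = €1

Market equilibrium (private): 22 + Q = 93 - Q → Q_m = 35.5000.
Social marginal benefit = demand − MEC = 91 - Q.
Set SMB = MC: 91 - Q = 22 + Q → Q* = 34.5000.
The loss is the area between SMB and MC from Q* to Q_m; with linear curves that's a triangle of height MEC(Q_m).
DWL = ½ × 1.0000 × 2.0000 = 1.0000.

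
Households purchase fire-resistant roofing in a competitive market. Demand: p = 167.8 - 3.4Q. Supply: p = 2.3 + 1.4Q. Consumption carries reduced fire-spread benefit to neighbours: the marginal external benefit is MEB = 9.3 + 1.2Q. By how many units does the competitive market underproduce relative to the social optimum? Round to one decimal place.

14.1 units

Market equilibrium (private): 2.3 + 1.4Q = 167.8 - 3.4Q → Q_m = 34.4792.
Social marginal benefit = demand + MEB = 177.1 - 2.2Q.
Set SMB = MC: 177.1 - 2.2Q = 2.3 + 1.4Q → Q* = 48.5556.
Gap = |34.4792 − 48.5556| = 14.0764.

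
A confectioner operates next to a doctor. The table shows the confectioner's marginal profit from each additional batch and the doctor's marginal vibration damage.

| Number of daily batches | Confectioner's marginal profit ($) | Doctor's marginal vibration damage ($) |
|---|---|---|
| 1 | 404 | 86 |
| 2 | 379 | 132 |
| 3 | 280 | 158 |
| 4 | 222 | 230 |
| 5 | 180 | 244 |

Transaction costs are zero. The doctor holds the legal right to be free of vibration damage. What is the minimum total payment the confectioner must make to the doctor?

$376

Efficient level: marginal profit ≥ marginal vibration damage through level 3, so k* = 3.
With the doctor holding the right, the confectioner must at least compensate total damage at k*: 86 + 132 + 158 = 376.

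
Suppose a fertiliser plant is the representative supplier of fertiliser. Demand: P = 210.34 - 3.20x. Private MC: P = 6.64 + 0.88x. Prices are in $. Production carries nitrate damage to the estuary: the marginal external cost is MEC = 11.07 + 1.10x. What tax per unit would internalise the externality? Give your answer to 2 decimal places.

Social marginal cost = private MC + MEC = 17.71 + 1.98x.
Set SMC = demand: 17.71 + 1.98x = 210.34 - 3.20x → x* = 37.1873.
The Pigouvian tax equals MEC at x*: 11.07 + 1.10×37.1873 = 51.9760.

tax = $51.98 per unit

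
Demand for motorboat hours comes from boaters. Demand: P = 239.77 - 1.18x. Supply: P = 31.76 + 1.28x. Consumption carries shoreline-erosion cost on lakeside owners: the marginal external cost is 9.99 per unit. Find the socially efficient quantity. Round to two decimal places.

Social marginal benefit = demand − MEC = 229.78 - 1.18x.
Set SMB = MC: 229.78 - 1.18x = 31.76 + 1.28x → x* = 80.4959.

x* = 80.50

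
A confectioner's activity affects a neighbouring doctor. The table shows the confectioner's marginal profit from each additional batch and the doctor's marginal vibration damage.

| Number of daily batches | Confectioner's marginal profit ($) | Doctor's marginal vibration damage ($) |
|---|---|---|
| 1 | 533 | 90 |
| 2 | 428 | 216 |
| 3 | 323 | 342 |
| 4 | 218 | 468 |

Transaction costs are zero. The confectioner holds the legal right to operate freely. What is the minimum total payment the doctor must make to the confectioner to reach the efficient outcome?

Left alone the confectioner would choose level 4 (marginal profit stays positive).
Efficient level: k* = 2 (marginal profit ≥ marginal vibration damage through 2).
The doctor must at least cover the confectioner's forgone profit from cutting 4→2: 323 + 218 = 541.

$541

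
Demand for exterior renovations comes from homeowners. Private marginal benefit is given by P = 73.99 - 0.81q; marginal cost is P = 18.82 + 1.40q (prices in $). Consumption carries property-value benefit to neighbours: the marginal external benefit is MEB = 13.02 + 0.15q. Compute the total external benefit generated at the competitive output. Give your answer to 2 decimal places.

Market equilibrium (private): 18.82 + 1.40q = 73.99 - 0.81q → q_m = 24.9638.
Total external benefit = ∫₀^{q_m} (13.02 + 0.15q) dq = 13.02×24.9638 + ½×0.15×24.9638² = 371.7680.

$371.77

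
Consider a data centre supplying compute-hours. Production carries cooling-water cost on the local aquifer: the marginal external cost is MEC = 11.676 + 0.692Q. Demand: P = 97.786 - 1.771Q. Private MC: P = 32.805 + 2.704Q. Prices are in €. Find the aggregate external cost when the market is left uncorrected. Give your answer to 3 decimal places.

Market equilibrium (private): 32.805 + 2.704Q = 97.786 - 1.771Q → Q_m = 14.5209.
Total external cost = ∫₀^{Q_m} (11.676 + 0.692Q) dQ = 11.676×14.5209 + ½×0.692×14.5209² = 242.5024.

€242.502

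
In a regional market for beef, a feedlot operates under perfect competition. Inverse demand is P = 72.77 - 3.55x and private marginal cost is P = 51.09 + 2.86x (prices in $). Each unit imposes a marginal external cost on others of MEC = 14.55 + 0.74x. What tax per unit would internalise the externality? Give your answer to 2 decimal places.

Social marginal cost = private MC + MEC = 65.64 + 3.60x.
Set SMC = demand: 65.64 + 3.60x = 72.77 - 3.55x → x* = 0.9972.
The Pigouvian tax equals MEC at x*: 14.55 + 0.74×0.9972 = 15.2879.

tax = $15.29 per unit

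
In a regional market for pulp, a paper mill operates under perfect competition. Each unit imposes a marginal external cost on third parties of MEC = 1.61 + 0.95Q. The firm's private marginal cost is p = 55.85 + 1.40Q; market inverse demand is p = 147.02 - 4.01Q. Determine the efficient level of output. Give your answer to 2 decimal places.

Social marginal cost = private MC + MEC = 57.46 + 2.35Q.
Set SMC = demand: 57.46 + 2.35Q = 147.02 - 4.01Q → Q* = 14.0818.

Q* = 14.08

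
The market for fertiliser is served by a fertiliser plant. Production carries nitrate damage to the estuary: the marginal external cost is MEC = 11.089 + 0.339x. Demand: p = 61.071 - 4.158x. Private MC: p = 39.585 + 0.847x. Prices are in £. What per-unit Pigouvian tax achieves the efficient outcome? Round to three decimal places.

Social marginal cost = private MC + MEC = 50.674 + 1.186x.
Set SMC = demand: 50.674 + 1.186x = 61.071 - 4.158x → x* = 1.9455.
The Pigouvian tax equals MEC at x*: 11.089 + 0.339×1.9455 = 11.7485.

tax = £11.749 per unit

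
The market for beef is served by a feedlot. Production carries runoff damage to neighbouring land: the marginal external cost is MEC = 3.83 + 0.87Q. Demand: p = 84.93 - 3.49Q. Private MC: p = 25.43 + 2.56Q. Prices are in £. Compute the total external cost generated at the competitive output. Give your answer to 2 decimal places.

£79.74

Market equilibrium (private): 25.43 + 2.56Q = 84.93 - 3.49Q → Q_m = 9.8347.
Total external cost = ∫₀^{Q_m} (3.83 + 0.87Q) dQ = 3.83×9.8347 + ½×0.87×9.8347² = 79.7407.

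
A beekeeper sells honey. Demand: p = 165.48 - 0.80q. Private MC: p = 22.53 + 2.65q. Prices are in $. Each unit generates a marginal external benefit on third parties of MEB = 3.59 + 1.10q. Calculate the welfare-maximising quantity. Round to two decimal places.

Social marginal cost = private MC − MEB = 18.94 + 1.55q.
Set SMC = demand: 18.94 + 1.55q = 165.48 - 0.80q → q* = 62.3574.

q* = 62.36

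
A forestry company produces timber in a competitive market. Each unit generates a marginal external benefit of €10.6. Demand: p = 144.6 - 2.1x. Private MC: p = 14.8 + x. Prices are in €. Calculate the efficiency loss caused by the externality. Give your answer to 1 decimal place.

Market equilibrium (private): 14.8 + x = 144.6 - 2.1x → x_m = 41.8710.
Social marginal cost = private MC − MEB = 4.2 + x.
Set SMC = demand: 4.2 + x = 144.6 - 2.1x → x* = 45.2903.
Height of the DWL triangle at x_m is demand(x_m) − SMC(x_m) = MEB(x_m) = 10.6000.
DWL = ½ × 3.4193 × 10.6000 = 18.1223.

DWL = €18.1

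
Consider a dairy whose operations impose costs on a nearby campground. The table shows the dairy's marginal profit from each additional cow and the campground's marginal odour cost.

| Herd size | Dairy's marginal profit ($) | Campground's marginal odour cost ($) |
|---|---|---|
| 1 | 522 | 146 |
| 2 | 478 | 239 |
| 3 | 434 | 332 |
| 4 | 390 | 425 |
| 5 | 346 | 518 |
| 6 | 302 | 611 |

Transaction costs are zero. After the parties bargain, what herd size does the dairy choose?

3

Bargaining reaches the level where marginal profit last exceeds marginal odour cost.
That holds through level 3 (434 ≥ 332) but not at 4 (390 < 425).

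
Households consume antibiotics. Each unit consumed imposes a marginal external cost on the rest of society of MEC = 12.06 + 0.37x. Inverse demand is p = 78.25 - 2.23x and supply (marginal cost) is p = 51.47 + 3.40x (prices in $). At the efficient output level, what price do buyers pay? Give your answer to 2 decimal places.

Social marginal benefit = demand − MEC = 66.19 - 2.60x.
Set SMB = MC: 66.19 - 2.60x = 51.47 + 3.40x → x* = 2.4533.
Consumer price on the demand curve at x*: 78.25 − 2.23×2.4533 = 72.7791.

P = $72.78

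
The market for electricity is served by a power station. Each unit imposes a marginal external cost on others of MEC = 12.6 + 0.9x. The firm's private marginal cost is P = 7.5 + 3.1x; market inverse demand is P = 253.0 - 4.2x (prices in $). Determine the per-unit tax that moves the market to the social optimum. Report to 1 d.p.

tax = $38.2 per unit

Social marginal cost = private MC + MEC = 20.1 + 4.0x.
Set SMC = demand: 20.1 + 4.0x = 253.0 - 4.2x → x* = 28.4024.
The Pigouvian tax equals MEC at x*: 12.6 + 0.9×28.4024 = 38.1622.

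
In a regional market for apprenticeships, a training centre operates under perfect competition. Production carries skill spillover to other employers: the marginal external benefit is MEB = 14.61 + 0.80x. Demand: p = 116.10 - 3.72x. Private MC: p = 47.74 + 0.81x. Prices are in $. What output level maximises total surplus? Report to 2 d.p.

Social marginal cost = private MC − MEB = 33.13 + 0.01x.
Set SMC = demand: 33.13 + 0.01x = 116.10 - 3.72x → x* = 22.2440.

x* = 22.24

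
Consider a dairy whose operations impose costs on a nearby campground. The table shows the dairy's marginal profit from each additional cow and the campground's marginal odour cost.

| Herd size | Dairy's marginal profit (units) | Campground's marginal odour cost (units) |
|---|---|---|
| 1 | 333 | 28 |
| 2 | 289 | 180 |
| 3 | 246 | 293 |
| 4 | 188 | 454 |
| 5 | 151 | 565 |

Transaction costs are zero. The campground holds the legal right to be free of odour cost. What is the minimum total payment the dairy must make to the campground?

208

Efficient level: marginal profit ≥ marginal odour cost through level 2, so k* = 2.
With the campground holding the right, the dairy must at least compensate total damage at k*: 28 + 180 = 208.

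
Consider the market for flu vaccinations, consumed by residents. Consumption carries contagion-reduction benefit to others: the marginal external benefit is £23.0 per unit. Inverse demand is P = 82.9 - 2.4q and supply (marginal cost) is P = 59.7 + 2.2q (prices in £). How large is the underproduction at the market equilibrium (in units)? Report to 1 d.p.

Market equilibrium (private): 59.7 + 2.2q = 82.9 - 2.4q → q_m = 5.0435.
Social marginal benefit = demand + MEB = 105.9 - 2.4q.
Set SMB = MC: 105.9 - 2.4q = 59.7 + 2.2q → q* = 10.0435.
Gap = |5.0435 − 10.0435| = 5.0000.

5.0 units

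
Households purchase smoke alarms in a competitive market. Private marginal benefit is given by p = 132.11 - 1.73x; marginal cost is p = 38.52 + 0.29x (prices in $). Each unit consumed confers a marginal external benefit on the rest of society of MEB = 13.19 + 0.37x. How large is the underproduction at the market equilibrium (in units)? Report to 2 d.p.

Market equilibrium (private): 38.52 + 0.29x = 132.11 - 1.73x → x_m = 46.3317.
Social marginal benefit = demand + MEB = 145.30 - 1.36x.
Set SMB = MC: 145.30 - 1.36x = 38.52 + 0.29x → x* = 64.7152.
Gap = |46.3317 − 64.7152| = 18.3835.

18.38 units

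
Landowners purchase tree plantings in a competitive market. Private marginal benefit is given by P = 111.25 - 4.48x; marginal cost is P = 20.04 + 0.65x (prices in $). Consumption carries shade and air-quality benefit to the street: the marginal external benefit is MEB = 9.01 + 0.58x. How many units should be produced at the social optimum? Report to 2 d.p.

Social marginal benefit = demand + MEB = 120.26 - 3.90x.
Set SMB = MC: 120.26 - 3.90x = 20.04 + 0.65x → x* = 22.0264.

x* = 22.03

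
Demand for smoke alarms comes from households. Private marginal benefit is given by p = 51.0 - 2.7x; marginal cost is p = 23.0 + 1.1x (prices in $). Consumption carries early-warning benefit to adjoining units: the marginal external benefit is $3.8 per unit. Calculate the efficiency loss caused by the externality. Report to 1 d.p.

DWL = $1.9

Market equilibrium (private): 23.0 + 1.1x = 51.0 - 2.7x → x_m = 7.3684.
Social marginal benefit = demand + MEB = 54.8 - 2.7x.
Set SMB = MC: 54.8 - 2.7x = 23.0 + 1.1x → x* = 8.3684.
The welfare-loss triangle has base |x_m − x*| and height MEB(x_m) (the vertical gap between SMB and MC is zero at x* and MEB at x_m).
DWL = ½ × 1.0000 × 3.8000 = 1.9000.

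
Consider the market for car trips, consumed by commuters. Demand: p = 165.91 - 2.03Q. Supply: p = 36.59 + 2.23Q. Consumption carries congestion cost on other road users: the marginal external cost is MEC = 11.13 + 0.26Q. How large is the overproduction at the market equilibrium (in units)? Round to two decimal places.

Market equilibrium (private): 36.59 + 2.23Q = 165.91 - 2.03Q → Q_m = 30.3568.
Social marginal benefit = demand − MEC = 154.78 - 2.29Q.
Set SMB = MC: 154.78 - 2.29Q = 36.59 + 2.23Q → Q* = 26.1482.
Gap = |30.3568 − 26.1482| = 4.2086.

4.21 units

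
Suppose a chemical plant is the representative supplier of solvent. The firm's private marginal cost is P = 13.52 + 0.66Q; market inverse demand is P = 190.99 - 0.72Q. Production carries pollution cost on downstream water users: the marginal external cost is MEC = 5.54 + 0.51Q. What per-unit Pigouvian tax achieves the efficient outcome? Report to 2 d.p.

Social marginal cost = private MC + MEC = 19.06 + 1.17Q.
Set SMC = demand: 19.06 + 1.17Q = 190.99 - 0.72Q → Q* = 90.9683.
The Pigouvian tax equals MEC at Q*: 5.54 + 0.51×90.9683 = 51.9338.

tax = 51.93 per unit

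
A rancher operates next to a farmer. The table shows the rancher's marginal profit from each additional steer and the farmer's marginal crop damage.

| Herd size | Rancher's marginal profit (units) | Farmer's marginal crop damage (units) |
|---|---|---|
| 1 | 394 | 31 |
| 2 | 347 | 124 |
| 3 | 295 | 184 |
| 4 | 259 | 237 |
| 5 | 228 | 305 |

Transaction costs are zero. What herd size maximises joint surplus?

Bargaining reaches the level where marginal profit last exceeds marginal crop damage.
That holds through level 4 (259 ≥ 237) but not at 5 (228 < 305).

4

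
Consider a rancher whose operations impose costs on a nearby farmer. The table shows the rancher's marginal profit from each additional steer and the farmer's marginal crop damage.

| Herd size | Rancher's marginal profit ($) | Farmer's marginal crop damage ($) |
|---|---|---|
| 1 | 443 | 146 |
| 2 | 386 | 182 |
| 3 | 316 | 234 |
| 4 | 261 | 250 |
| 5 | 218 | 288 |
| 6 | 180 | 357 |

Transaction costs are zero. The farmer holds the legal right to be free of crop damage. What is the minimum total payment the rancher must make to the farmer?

Efficient level: marginal profit ≥ marginal crop damage through level 4, so k* = 4.
With the farmer holding the right, the rancher must at least compensate total damage at k*: 146 + 182 + 234 + 250 = 812.

$812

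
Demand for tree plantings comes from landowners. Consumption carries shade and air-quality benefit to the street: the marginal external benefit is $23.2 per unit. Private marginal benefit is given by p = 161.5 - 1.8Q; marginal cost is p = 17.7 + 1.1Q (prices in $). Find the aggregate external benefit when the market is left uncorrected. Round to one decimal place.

$1150.4

Market equilibrium (private): 17.7 + 1.1Q = 161.5 - 1.8Q → Q_m = 49.5862.
Total external benefit = MEB × Q_m = 23.2 × 49.5862 = 1150.3998.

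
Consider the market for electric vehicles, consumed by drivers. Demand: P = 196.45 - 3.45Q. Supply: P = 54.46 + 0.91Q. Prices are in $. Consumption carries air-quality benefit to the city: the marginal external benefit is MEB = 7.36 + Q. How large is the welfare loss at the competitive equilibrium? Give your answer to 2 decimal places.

Market equilibrium (private): 54.46 + 0.91Q = 196.45 - 3.45Q → Q_m = 32.5665.
Social marginal benefit = demand + MEB = 203.81 - 2.45Q.
Set SMB = MC: 203.81 - 2.45Q = 54.46 + 0.91Q → Q* = 44.4494.
The loss is the area between SMB and MC from Q* to Q_m; with linear curves that's a triangle of height MEB(Q_m).
DWL = ½ × 11.8829 × 39.9265 = 237.2213.

DWL = $237.22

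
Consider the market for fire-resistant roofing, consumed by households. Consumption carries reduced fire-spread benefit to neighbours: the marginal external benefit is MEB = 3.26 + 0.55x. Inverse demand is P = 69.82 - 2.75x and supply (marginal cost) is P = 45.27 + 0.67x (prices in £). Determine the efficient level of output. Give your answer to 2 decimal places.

Social marginal benefit = demand + MEB = 73.08 - 2.20x.
Set SMB = MC: 73.08 - 2.20x = 45.27 + 0.67x → x* = 9.6899.

x* = 9.69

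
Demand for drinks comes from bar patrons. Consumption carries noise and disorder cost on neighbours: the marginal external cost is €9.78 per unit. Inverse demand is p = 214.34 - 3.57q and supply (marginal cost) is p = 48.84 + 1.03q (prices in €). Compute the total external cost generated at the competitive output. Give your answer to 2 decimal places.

€351.87

Market equilibrium (private): 48.84 + 1.03q = 214.34 - 3.57q → q_m = 35.9783.
Total external cost = MEC × q_m = 9.78 × 35.9783 = 351.8678.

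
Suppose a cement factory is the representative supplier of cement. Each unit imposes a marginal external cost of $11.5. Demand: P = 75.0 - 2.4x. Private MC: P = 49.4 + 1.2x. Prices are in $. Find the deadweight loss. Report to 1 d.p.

DWL = $18.4

Market equilibrium (private): 49.4 + 1.2x = 75.0 - 2.4x → x_m = 7.1111.
Social marginal cost = private MC + MEC = 60.9 + 1.2x.
Set SMC = demand: 60.9 + 1.2x = 75.0 - 2.4x → x* = 3.9167.
The loss is the area between SMC and demand from x* to x_m; with linear curves that's a triangle of height MEC(x_m).
DWL = ½ × 3.1944 × 11.5000 = 18.3678.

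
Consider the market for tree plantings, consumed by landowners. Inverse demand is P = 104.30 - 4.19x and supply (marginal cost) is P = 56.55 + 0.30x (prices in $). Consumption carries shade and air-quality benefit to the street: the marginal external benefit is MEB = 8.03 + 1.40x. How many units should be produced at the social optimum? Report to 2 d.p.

x* = 18.05

Social marginal benefit = demand + MEB = 112.33 - 2.79x.
Set SMB = MC: 112.33 - 2.79x = 56.55 + 0.30x → x* = 18.0518.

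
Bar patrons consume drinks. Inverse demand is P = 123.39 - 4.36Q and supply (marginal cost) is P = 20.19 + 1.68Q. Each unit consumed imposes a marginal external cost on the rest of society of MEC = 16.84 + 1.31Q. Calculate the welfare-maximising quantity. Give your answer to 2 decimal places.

Q* = 11.75

Social marginal benefit = demand − MEC = 106.55 - 5.67Q.
Set SMB = MC: 106.55 - 5.67Q = 20.19 + 1.68Q → Q* = 11.7497.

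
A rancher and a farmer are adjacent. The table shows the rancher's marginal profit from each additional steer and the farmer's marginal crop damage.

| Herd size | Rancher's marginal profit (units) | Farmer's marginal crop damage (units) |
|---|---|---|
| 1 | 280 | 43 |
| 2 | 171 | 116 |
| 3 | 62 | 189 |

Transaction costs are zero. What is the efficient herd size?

Bargaining reaches the level where marginal profit last exceeds marginal crop damage.
That holds through level 2 (171 ≥ 116) but not at 3 (62 < 189).

2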